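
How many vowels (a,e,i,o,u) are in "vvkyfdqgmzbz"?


Input string: 'vvkyfdqgmzbz'
Operation: count vowels (a, e, i, o, u)
Scan: s[0]='v', s[1]='v', s[2]='k', s[3]='y', s[4]='f', s[5]='d', s[6]='q', s[7]='g', s[8]='m', s[9]='z', s[10]='b', s[11]='z'
Vowels found: 0
Result: 0


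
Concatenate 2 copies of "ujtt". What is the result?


Input string: 'ujtt'
Operation: repeat 2 times
Concatenation: 'ujtt' + 'ujtt'
Result: ujttujtt


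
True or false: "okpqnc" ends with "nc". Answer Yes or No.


Input string: 'okpqnc'
Suffix to check: 'nc'
Last 2 characters of input: 'nc'
Match: True
Result: Yes


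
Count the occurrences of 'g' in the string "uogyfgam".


Input string: 'uogyfgam'
Target character: 'g'
Scan each position: s[2]='g', s[5]='g'
Matches found at indices: 2, 5
Total: 2


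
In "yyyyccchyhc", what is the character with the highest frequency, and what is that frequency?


Input: 'yyyyccchyhc'
Operation: tally each character
Counts: 'c':4, 'h':2, 'y':5
Maximum: 'y' appears 5 times


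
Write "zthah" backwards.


Input string: 'zthah'
Operation: reverse character order
Original order: 'z' -> 't' -> 'h' -> 'a' -> 'h'
Reversed order: 'h' -> 'a' -> 'h' -> 't' -> 'z'
Result: hahtz


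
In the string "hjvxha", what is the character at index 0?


Input string: 'hjvxha'
Operation: get character at index 0
Index mapping: s[0]='h'
Result: 'h'


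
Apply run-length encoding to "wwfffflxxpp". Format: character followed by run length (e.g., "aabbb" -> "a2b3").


Input: 'wwfffflxxpp'
Operation: identify consecutive runs
Runs: 'ww' -> w2, 'ffff' -> f4, 'l' -> l1, 'xx' -> x2, 'pp' -> p2
Encoded: w2f4l1x2p2


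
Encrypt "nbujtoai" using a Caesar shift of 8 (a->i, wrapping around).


Input: 'nbujtoai', shift = 8
Operation: for each letter, (position + 8) mod 26
Mapping: 'n'(13+8=21)->'v', 'b'(1+8=9)->'j', 'u'(20+8=28, 28 mod 26=2)->'c', 'j'(9+8=17)->'r', 't'(19+8=27, 27 mod 26=1)->'b', 'o'(14+8=22)->'w', 'a'(0+8=8)->'i', 'i'(8+8=16)->'q'
Result: vjcrbwiq


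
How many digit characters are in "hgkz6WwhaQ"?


Input string: 'hgkz6WwhaQ'
Operation: count digit characters (0-9)
Scan: 'h', 'g', 'k', 'z', '6'(digit), 'W', 'w', 'h', 'a', 'Q'
Digits found: 1
Result: 1


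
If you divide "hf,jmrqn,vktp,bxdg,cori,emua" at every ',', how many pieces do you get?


Input string: 'hf,jmrqn,vktp,bxdg,cori,emua'
Delimiter: ','
Split result: 'hf', 'jmrqn', 'vktp', 'bxdg', 'cori', 'emua'
Number of parts: 6


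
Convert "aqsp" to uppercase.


Input string: 'aqsp'
Operation: convert each letter to uppercase
Mapping: 'a'->'A', 'q'->'Q', 's'->'S', 'p'->'P'
Result: AQSP


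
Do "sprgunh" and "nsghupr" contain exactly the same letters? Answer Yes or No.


String 1: 'sprgunh' -> sorted: 'ghnprsu'
String 2: 'nsghupr' -> sorted: 'ghnprsu'
Compare sorted forms: 'ghnprsu' == 'ghnprsu'
Anagram: Yes


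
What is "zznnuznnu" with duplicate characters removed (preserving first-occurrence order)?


Input: 'zznnuznnu'
Operation: keep first occurrence of each character
Scan: s[0]='z' new -> keep; s[1]='z' seen -> skip; s[2]='n' new -> keep; s[3]='n' seen -> skip; s[4]='u' new -> keep; s[5]='z' seen -> skip; s[6]='n' seen -> skip; s[7]='n' seen -> skip; s[8]='u' seen -> skip
Result: znu


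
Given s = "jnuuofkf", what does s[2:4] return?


Input string: 'jnuuofkf'
Operation: slice [2:4]
Extract characters: s[2]='u', s[3]='u'
Result: uu


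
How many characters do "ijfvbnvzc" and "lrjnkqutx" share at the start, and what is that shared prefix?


String 1: 'ijfvbnvzc'
String 2: 'lrjnkqutx'
Compare position by position:
pos 0: 'i' vs 'l' differ -> stop
Longest common prefix: "" (length 0)


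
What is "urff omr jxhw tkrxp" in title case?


Input string: 'urff omr jxhw tkrxp'
Operation: capitalize first letter of each word
Word transformations: 'urff'->'Urff', 'omr'->'Omr', 'jxhw'->'Jxhw', 'tkrxp'->'Tkrxp'
Result: Urff Omr Jxhw Tkrxp


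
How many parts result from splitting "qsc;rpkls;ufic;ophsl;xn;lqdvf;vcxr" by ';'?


Input string: 'qsc;rpkls;ufic;ophsl;xn;lqdvf;vcxr'
Delimiter: ';'
Split result: 'qsc', 'rpkls', 'ufic', 'ophsl', 'xn', 'lqdvf', 'vcxr'
Number of parts: 7


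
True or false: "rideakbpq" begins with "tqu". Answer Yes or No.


Input string: 'rideakbpq'
Prefix to check: 'tqu'
First 3 characters of input: 'rid'
Match: False
Result: No


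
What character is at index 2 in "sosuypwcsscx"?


Input string: 'sosuypwcsscx'
Operation: get character at index 2
Index mapping: s[0]='s', s[1]='o', s[2]='s'
Result: 's'


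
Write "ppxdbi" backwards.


Input string: 'ppxdbi'
Operation: reverse character order
Original order: 'p' -> 'p' -> 'x' -> 'd' -> 'b' -> 'i'
Reversed order: 'i' -> 'b' -> 'd' -> 'x' -> 'p' -> 'p'
Result: ibdxpp


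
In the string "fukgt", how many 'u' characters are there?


Input string: 'fukgt'
Target character: 'u'
Scan each position: s[1]='u'
Matches found at indices: 1
Total: 1


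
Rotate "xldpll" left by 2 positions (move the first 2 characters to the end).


Input: 'xldpll', shift = 2
Operation: split at index 2 and swap parts
Front part s[0:2] = 'xl'
Back part s[2:] = 'dpll'
Rotated = back + front = 'dpll' + 'xl'
Result: dpllxl


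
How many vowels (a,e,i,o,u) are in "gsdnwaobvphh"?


Input string: 'gsdnwaobvphh'
Operation: count vowels (a, e, i, o, u)
Scan: s[0]='g', s[1]='s', s[2]='d', s[3]='n', s[4]='w', s[5]='a' (vowel), s[6]='o' (vowel), s[7]='b', s[8]='v', s[9]='p', s[10]='h', s[11]='h'
Vowels found: 2
Result: 2


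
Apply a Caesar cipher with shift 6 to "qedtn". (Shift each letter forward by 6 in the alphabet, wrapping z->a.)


Input: 'qedtn', shift = 6
Operation: for each letter, (position + 6) mod 26
Mapping: 'q'(16+6=22)->'w', 'e'(4+6=10)->'k', 'd'(3+6=9)->'j', 't'(19+6=25)->'z', 'n'(13+6=19)->'t'
Result: wkjzt


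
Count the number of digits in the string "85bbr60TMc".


Input string: '85bbr60TMc'
Operation: count digit characters (0-9)
Scan: '8'(digit), '5'(digit), 'b', 'b', 'r', '6'(digit), '0'(digit), 'T', 'M', 'c'
Digits found: 4
Result: 4


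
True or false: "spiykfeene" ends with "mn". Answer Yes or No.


Input string: 'spiykfeene'
Suffix to check: 'mn'
Last 2 characters of input: 'ne'
Match: False
Result: No


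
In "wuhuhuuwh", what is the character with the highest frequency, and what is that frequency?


Input: 'wuhuhuuwh'
Operation: tally each character
Counts: 'h':3, 'u':4, 'w':2
Maximum: 'u' appears 4 times


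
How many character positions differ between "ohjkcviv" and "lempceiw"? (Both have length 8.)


String 1: 'ohjkcviv'
String 2: 'lempceiw'
Compare each position: pos 0: 'o'!='l', pos 1: 'h'!='e', pos 2: 'j'!='m', pos 3: 'k'!='p', pos 4: 'c'=='c', pos 5: 'v'!='e', pos 6: 'i'=='i', pos 7: 'v'!='w'
Differing positions: 6
Hamming distance: 6


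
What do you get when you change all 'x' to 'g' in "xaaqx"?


Input string: 'xaaqx'
Operation: replace 'x' with 'g'
Positions of 'x': 0, 4
After replacement: gaaqg


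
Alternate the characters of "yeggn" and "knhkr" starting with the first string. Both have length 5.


String 1: 'yeggn'
String 2: 'knhkr'
Operation: alternate characters
Pairs: 'y'+'k', 'e'+'n', 'g'+'h', 'g'+'k', 'n'+'r'
Result: ykenghgknr


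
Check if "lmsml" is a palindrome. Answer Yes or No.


Input string: 'lmsml'
Reversed: 'lmsml'
Compare pairs: s[0]='l' vs s[4]='l' (match), s[1]='m' vs s[3]='m' (match)
Palindrome: Yes


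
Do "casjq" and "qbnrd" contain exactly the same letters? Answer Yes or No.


String 1: 'casjq' -> sorted: 'acjqs'
String 2: 'qbnrd' -> sorted: 'bdnqr'
Compare sorted forms: 'acjqs' != 'bdnqr'
Anagram: No


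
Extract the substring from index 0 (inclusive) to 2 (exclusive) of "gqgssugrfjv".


Input string: 'gqgssugrfjv'
Operation: slice [0:2]
Extract characters: s[0]='g', s[1]='q'
Result: gq


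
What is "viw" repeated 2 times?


Input string: 'viw'
Operation: repeat 2 times
Concatenation: 'viw' + 'viw'
Result: viwviw


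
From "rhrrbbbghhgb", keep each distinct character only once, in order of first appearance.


Input: 'rhrrbbbghhgb'
Operation: keep first occurrence of each character
Scan: s[0]='r' new -> keep; s[1]='h' new -> keep; s[2]='r' seen -> skip; s[3]='r' seen -> skip; s[4]='b' new -> keep; s[5]='b' seen -> skip; s[6]='b' seen -> skip; s[7]='g' new -> keep; s[8]='h' seen -> skip; s[9]='h' seen -> skip; s[10]='g' seen -> skip; s[11]='b' seen -> skip
Result: rhbg


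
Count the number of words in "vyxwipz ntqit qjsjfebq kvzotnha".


Input string: 'vyxwipz ntqit qjsjfebq kvzotnha'
Operation: split by spaces
Words found: 'vyxwipz', 'ntqit', 'qjsjfebq', 'kvzotnha'
Word count: 4


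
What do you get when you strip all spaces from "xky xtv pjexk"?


Input string: 'xky xtv pjexk'
Operation: remove all spaces
Words: 'xky', 'xtv', 'pjexk'
Join without spaces: xkyxtvpjexk


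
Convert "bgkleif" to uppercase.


Input string: 'bgkleif'
Operation: convert each letter to uppercase
Mapping: 'b'->'B', 'g'->'G', 'k'->'K', 'l'->'L', 'e'->'E', 'i'->'I', 'f'->'F'
Result: BGKLEIF


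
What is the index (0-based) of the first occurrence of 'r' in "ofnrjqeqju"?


Input string: 'ofnrjqeqju'
Target: 'r'
Scanning left to right: s[0]='o', s[1]='f', s[2]='n', s[3]='r'
First match at index: 3


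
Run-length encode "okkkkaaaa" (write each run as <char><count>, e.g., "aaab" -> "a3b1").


Input: 'okkkkaaaa'
Operation: identify consecutive runs
Runs: 'o' -> o1, 'kkkk' -> k4, 'aaaa' -> a4
Encoded: o1k4a4


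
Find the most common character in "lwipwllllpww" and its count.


Input: 'lwipwllllpww'
Operation: tally each character
Counts: 'i':1, 'l':5, 'p':2, 'w':4
Maximum: 'l' appears 5 times


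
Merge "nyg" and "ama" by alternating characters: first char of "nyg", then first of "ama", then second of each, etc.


String 1: 'nyg'
String 2: 'ama'
Operation: alternate characters
Pairs: 'n'+'a', 'y'+'m', 'g'+'a'
Result: naymga


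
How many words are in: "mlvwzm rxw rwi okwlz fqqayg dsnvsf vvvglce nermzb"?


Input string: 'mlvwzm rxw rwi okwlz fqqayg dsnvsf vvvglce nermzb'
Operation: split by spaces
Words found: 'mlvwzm', 'rxw', 'rwi', 'okwlz', 'fqqayg', 'dsnvsf', 'vvvglce', 'nermzb'
Word count: 8


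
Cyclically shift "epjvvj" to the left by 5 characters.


Input: 'epjvvj', shift = 5
Operation: split at index 5 and swap parts
Front part s[0:5] = 'epjvv'
Back part s[5:] = 'j'
Rotated = back + front = 'j' + 'epjvv'
Result: jepjvv


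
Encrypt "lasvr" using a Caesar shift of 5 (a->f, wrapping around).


Input: 'lasvr', shift = 5
Operation: for each letter, (position + 5) mod 26
Mapping: 'l'(11+5=16)->'q', 'a'(0+5=5)->'f', 's'(18+5=23)->'x', 'v'(21+5=26, 26 mod 26=0)->'a', 'r'(17+5=22)->'w'
Result: qfxaw


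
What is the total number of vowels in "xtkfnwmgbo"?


Input string: 'xtkfnwmgbo'
Operation: count vowels (a, e, i, o, u)
Scan: s[0]='x', s[1]='t', s[2]='k', s[3]='f', s[4]='n', s[5]='w', s[6]='m', s[7]='g', s[8]='b', s[9]='o' (vowel)
Vowels found: 1
Result: 1


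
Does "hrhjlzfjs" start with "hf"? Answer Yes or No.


Input string: 'hrhjlzfjs'
Prefix to check: 'hf'
First 2 characters of input: 'hr'
Match: False
Result: No


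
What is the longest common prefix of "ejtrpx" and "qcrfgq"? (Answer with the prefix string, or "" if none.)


String 1: 'ejtrpx'
String 2: 'qcrfgq'
Compare position by position:
pos 0: 'e' vs 'q' differ -> stop
Longest common prefix: "" (length 0)


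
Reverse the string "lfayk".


Input string: 'lfayk'
Operation: reverse character order
Original order: 'l' -> 'f' -> 'a' -> 'y' -> 'k'
Reversed order: 'k' -> 'y' -> 'a' -> 'f' -> 'l'
Result: kyafl


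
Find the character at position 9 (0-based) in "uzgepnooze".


Input string: 'uzgepnooze'
Operation: get character at index 9
Index mapping: s[0]='u', s[1]='z', s[2]='g', s[3]='e', s[4]='p', s[5]='n', s[6]='o', s[7]='o', s[8]='z', s[9]='e'
Result: 'e'


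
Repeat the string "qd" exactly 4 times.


Input string: 'qd'
Operation: repeat 4 times
Concatenation: 'qd' + 'qd' + 'qd' + 'qd'
Result: qdqdqdqd


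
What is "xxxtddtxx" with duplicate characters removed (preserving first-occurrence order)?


Input: 'xxxtddtxx'
Operation: keep first occurrence of each character
Scan: s[0]='x' new -> keep; s[1]='x' seen -> skip; s[2]='x' seen -> skip; s[3]='t' new -> keep; s[4]='d' new -> keep; s[5]='d' seen -> skip; s[6]='t' seen -> skip; s[7]='x' seen -> skip; s[8]='x' seen -> skip
Result: xtd


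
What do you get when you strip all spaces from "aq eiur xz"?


Input string: 'aq eiur xz'
Operation: remove all spaces
Words: 'aq', 'eiur', 'xz'
Join without spaces: aqeiurxz


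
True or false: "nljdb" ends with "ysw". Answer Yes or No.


Input string: 'nljdb'
Suffix to check: 'ysw'
Last 3 characters of input: 'jdb'
Match: False
Result: No


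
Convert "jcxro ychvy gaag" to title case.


Input string: 'jcxro ychvy gaag'
Operation: capitalize first letter of each word
Word transformations: 'jcxro'->'Jcxro', 'ychvy'->'Ychvy', 'gaag'->'Gaag'
Result: Jcxro Ychvy Gaag


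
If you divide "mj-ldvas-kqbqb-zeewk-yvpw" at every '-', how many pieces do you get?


Input string: 'mj-ldvas-kqbqb-zeewk-yvpw'
Delimiter: '-'
Split result: 'mj', 'ldvas', 'kqbqb', 'zeewk', 'yvpw'
Number of parts: 5


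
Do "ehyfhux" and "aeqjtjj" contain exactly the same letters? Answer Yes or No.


String 1: 'ehyfhux' -> sorted: 'efhhuxy'
String 2: 'aeqjtjj' -> sorted: 'aejjjqt'
Compare sorted forms: 'efhhuxy' != 'aejjjqt'
Anagram: No


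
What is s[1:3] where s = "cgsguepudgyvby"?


Input string: 'cgsguepudgyvby'
Operation: slice [1:3]
Extract characters: s[1]='g', s[2]='s'
Result: gs


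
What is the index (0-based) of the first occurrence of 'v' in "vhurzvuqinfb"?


Input string: 'vhurzvuqinfb'
Target: 'v'
Scanning left to right: s[0]='v'
First match at index: 0


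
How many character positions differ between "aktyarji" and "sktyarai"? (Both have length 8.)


String 1: 'aktyarji'
String 2: 'sktyarai'
Compare each position: pos 0: 'a'!='s', pos 1: 'k'=='k', pos 2: 't'=='t', pos 3: 'y'=='y', pos 4: 'a'=='a', pos 5: 'r'=='r', pos 6: 'j'!='a', pos 7: 'i'=='i'
Differing positions: 2
Hamming distance: 2


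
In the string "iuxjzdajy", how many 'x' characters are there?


Input string: 'iuxjzdajy'
Target character: 'x'
Scan each position: s[2]='x'
Matches found at indices: 2
Total: 1


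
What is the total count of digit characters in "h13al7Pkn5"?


Input string: 'h13al7Pkn5'
Operation: count digit characters (0-9)
Scan: 'h', '1'(digit), '3'(digit), 'a', 'l', '7'(digit), 'P', 'k', 'n', '5'(digit)
Digits found: 4
Result: 4


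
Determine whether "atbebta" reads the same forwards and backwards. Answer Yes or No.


Input string: 'atbebta'
Reversed: 'atbebta'
Compare pairs: s[0]='a' vs s[6]='a' (match), s[1]='t' vs s[5]='t' (match), s[2]='b' vs s[4]='b' (match)
Palindrome: Yes


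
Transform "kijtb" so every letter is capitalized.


Input string: 'kijtb'
Operation: convert each letter to uppercase
Mapping: 'k'->'K', 'i'->'I', 'j'->'J', 't'->'T', 'b'->'B'
Result: KIJTB


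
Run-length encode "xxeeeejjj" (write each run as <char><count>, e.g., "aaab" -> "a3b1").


Input: 'xxeeeejjj'
Operation: identify consecutive runs
Runs: 'xx' -> x2, 'eeee' -> e4, 'jjj' -> j3
Encoded: x2e4j3


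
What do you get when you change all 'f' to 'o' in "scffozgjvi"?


Input string: 'scffozgjvi'
Operation: replace 'f' with 'o'
Positions of 'f': 2, 3
After replacement: scooozgjvi


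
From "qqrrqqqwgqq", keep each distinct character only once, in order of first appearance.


Input: 'qqrrqqqwgqq'
Operation: keep first occurrence of each character
Scan: s[0]='q' new -> keep; s[1]='q' seen -> skip; s[2]='r' new -> keep; s[3]='r' seen -> skip; s[4]='q' seen -> skip; s[5]='q' seen -> skip; s[6]='q' seen -> skip; s[7]='w' new -> keep; s[8]='g' new -> keep; s[9]='q' seen -> skip; s[10]='q' seen -> skip
Result: qrwg


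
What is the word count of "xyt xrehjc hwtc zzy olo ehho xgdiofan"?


Input string: 'xyt xrehjc hwtc zzy olo ehho xgdiofan'
Operation: split by spaces
Words found: 'xyt', 'xrehjc', 'hwtc', 'zzy', 'olo', 'ehho', 'xgdiofan'
Word count: 7


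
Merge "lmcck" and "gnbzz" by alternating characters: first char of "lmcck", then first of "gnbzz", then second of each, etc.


String 1: 'lmcck'
String 2: 'gnbzz'
Operation: alternate characters
Pairs: 'l'+'g', 'm'+'n', 'c'+'b', 'c'+'z', 'k'+'z'
Result: lgmncbczkz


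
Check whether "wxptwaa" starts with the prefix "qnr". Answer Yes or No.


Input string: 'wxptwaa'
Prefix to check: 'qnr'
First 3 characters of input: 'wxp'
Match: False
Result: No


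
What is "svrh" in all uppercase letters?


Input string: 'svrh'
Operation: convert each letter to uppercase
Mapping: 's'->'S', 'v'->'V', 'r'->'R', 'h'->'H'
Result: SVRH


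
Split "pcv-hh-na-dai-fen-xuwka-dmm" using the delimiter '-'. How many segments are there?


Input string: 'pcv-hh-na-dai-fen-xuwka-dmm'
Delimiter: '-'
Split result: 'pcv', 'hh', 'na', 'dai', 'fen', 'xuwka', 'dmm'
Number of parts: 7


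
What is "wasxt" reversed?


Input string: 'wasxt'
Operation: reverse character order
Original order: 'w' -> 'a' -> 's' -> 'x' -> 't'
Reversed order: 't' -> 'x' -> 's' -> 'a' -> 'w'
Result: txsaw


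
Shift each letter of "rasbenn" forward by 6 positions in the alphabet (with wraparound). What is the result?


Input: 'rasbenn', shift = 6
Operation: for each letter, (position + 6) mod 26
Mapping: 'r'(17+6=23)->'x', 'a'(0+6=6)->'g', 's'(18+6=24)->'y', 'b'(1+6=7)->'h', 'e'(4+6=10)->'k', 'n'(13+6=19)->'t', 'n'(13+6=19)->'t'
Result: xgyhktt


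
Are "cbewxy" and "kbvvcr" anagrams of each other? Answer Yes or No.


String 1: 'cbewxy' -> sorted: 'bcewxy'
String 2: 'kbvvcr' -> sorted: 'bckrvv'
Compare sorted forms: 'bcewxy' != 'bckrvv'
Anagram: No


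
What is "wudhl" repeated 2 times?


Input string: 'wudhl'
Operation: repeat 2 times
Concatenation: 'wudhl' + 'wudhl'
Result: wudhlwudhl


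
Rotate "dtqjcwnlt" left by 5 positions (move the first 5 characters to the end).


Input: 'dtqjcwnlt', shift = 5
Operation: split at index 5 and swap parts
Front part s[0:5] = 'dtqjc'
Back part s[5:] = 'wnlt'
Rotated = back + front = 'wnlt' + 'dtqjc'
Result: wnltdtqjc


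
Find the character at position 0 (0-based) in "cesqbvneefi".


Input string: 'cesqbvneefi'
Operation: get character at index 0
Index mapping: s[0]='c'
Result: 'c'


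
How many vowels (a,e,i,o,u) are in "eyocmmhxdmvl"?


Input string: 'eyocmmhxdmvl'
Operation: count vowels (a, e, i, o, u)
Scan: s[0]='e' (vowel), s[1]='y', s[2]='o' (vowel), s[3]='c', s[4]='m', s[5]='m', s[6]='h', s[7]='x', s[8]='d', s[9]='m', s[10]='v', s[11]='l'
Vowels found: 2
Result: 2


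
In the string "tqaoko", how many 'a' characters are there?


Input string: 'tqaoko'
Target character: 'a'
Scan each position: s[2]='a'
Matches found at indices: 2
Total: 1


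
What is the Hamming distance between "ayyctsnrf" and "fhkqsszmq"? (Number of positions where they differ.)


String 1: 'ayyctsnrf'
String 2: 'fhkqsszmq'
Compare each position: pos 0: 'a'!='f', pos 1: 'y'!='h', pos 2: 'y'!='k', pos 3: 'c'!='q', pos 4: 't'!='s', pos 5: 's'=='s', pos 6: 'n'!='z', pos 7: 'r'!='m', pos 8: 'f'!='q'
Differing positions: 8
Hamming distance: 8


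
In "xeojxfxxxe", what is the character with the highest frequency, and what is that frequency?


Input: 'xeojxfxxxe'
Operation: tally each character
Counts: 'e':2, 'f':1, 'j':1, 'o':1, 'x':5
Maximum: 'x' appears 5 times


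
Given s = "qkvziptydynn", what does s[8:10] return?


Input string: 'qkvziptydynn'
Operation: slice [8:10]
Extract characters: s[8]='d', s[9]='y'
Result: dy


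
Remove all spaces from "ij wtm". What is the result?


Input string: 'ij wtm'
Operation: remove all spaces
Words: 'ij', 'wtm'
Join without spaces: ijwtm


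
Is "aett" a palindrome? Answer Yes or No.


Input string: 'aett'
Reversed: 'ttea'
Compare pairs: s[0]='a' vs s[3]='t' (mismatch), s[1]='e' vs s[2]='t' (mismatch)
Palindrome: No


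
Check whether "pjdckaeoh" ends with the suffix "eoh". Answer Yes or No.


Input string: 'pjdckaeoh'
Suffix to check: 'eoh'
Last 3 characters of input: 'eoh'
Match: True
Result: Yes


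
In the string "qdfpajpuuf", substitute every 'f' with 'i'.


Input string: 'qdfpajpuuf'
Operation: replace 'f' with 'i'
Positions of 'f': 2, 9
After replacement: qdipajpuui


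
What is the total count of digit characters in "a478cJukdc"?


Input string: 'a478cJukdc'
Operation: count digit characters (0-9)
Scan: 'a', '4'(digit), '7'(digit), '8'(digit), 'c', 'J', 'u', 'k', 'd', 'c'
Digits found: 3
Result: 3


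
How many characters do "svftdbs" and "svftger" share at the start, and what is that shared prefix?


String 1: 'svftdbs'
String 2: 'svftger'
Compare position by position:
pos 0: 's' vs 's' match
pos 1: 'v' vs 'v' match
pos 2: 'f' vs 'f' match
pos 3: 't' vs 't' match
pos 4: 'd' vs 'g' differ -> stop
Longest common prefix: "svft" (length 4)


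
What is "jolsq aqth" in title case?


Input string: 'jolsq aqth'
Operation: capitalize first letter of each word
Word transformations: 'jolsq'->'Jolsq', 'aqth'->'Aqth'
Result: Jolsq Aqth


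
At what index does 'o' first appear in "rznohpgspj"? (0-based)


Input string: 'rznohpgspj'
Target: 'o'
Scanning left to right: s[0]='r', s[1]='z', s[2]='n', s[3]='o'
First match at index: 3


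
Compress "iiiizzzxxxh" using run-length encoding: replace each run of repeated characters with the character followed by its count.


Input: 'iiiizzzxxxh'
Operation: identify consecutive runs
Runs: 'iiii' -> i4, 'zzz' -> z3, 'xxx' -> x3, 'h' -> h1
Encoded: i4z3x3h1


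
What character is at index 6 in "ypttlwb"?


Input string: 'ypttlwb'
Operation: get character at index 6
Index mapping: s[0]='y', s[1]='p', s[2]='t', s[3]='t', s[4]='l', s[5]='w', s[6]='b'
Result: 'b'


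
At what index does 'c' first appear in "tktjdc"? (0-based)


Input string: 'tktjdc'
Target: 'c'
Scanning left to right: s[0]='t', s[1]='k', s[2]='t', s[3]='j', s[4]='d', s[5]='c'
First match at index: 5


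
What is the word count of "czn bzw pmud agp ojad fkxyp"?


Input string: 'czn bzw pmud agp ojad fkxyp'
Operation: split by spaces
Words found: 'czn', 'bzw', 'pmud', 'agp', 'ojad', 'fkxyp'
Word count: 6


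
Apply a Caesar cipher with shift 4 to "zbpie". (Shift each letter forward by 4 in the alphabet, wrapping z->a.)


Input: 'zbpie', shift = 4
Operation: for each letter, (position + 4) mod 26
Mapping: 'z'(25+4=29, 29 mod 26=3)->'d', 'b'(1+4=5)->'f', 'p'(15+4=19)->'t', 'i'(8+4=12)->'m', 'e'(4+4=8)->'i'
Result: dftmi


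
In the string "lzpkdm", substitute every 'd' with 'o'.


Input string: 'lzpkdm'
Operation: replace 'd' with 'o'
Positions of 'd': 4
After replacement: lzpkom


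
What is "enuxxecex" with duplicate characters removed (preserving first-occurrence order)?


Input: 'enuxxecex'
Operation: keep first occurrence of each character
Scan: s[0]='e' new -> keep; s[1]='n' new -> keep; s[2]='u' new -> keep; s[3]='x' new -> keep; s[4]='x' seen -> skip; s[5]='e' seen -> skip; s[6]='c' new -> keep; s[7]='e' seen -> skip; s[8]='x' seen -> skip
Result: enuxc


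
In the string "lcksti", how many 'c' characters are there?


Input string: 'lcksti'
Target character: 'c'
Scan each position: s[1]='c'
Matches found at indices: 1
Total: 1


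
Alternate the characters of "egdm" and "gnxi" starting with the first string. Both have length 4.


String 1: 'egdm'
String 2: 'gnxi'
Operation: alternate characters
Pairs: 'e'+'g', 'g'+'n', 'd'+'x', 'm'+'i'
Result: eggndxmi


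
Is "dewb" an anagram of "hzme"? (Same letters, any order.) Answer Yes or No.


String 1: 'hzme' -> sorted: 'ehmz'
String 2: 'dewb' -> sorted: 'bdew'
Compare sorted forms: 'ehmz' != 'bdew'
Anagram: No


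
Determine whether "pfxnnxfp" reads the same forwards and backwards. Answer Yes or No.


Input string: 'pfxnnxfp'
Reversed: 'pfxnnxfp'
Compare pairs: s[0]='p' vs s[7]='p' (match), s[1]='f' vs s[6]='f' (match), s[2]='x' vs s[5]='x' (match), s[3]='n' vs s[4]='n' (match)
Palindrome: Yes


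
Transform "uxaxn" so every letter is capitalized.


Input string: 'uxaxn'
Operation: convert each letter to uppercase
Mapping: 'u'->'U', 'x'->'X', 'a'->'A', 'x'->'X', 'n'->'N'
Result: UXAXN


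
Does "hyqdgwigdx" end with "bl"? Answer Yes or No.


Input string: 'hyqdgwigdx'
Suffix to check: 'bl'
Last 2 characters of input: 'dx'
Match: False
Result: No


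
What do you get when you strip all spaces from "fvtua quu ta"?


Input string: 'fvtua quu ta'
Operation: remove all spaces
Words: 'fvtua', 'quu', 'ta'
Join without spaces: fvtuaquuta


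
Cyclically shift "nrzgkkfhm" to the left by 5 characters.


Input: 'nrzgkkfhm', shift = 5
Operation: split at index 5 and swap parts
Front part s[0:5] = 'nrzgk'
Back part s[5:] = 'kfhm'
Rotated = back + front = 'kfhm' + 'nrzgk'
Result: kfhmnrzgk


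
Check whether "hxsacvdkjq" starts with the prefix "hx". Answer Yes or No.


Input string: 'hxsacvdkjq'
Prefix to check: 'hx'
First 2 characters of input: 'hx'
Match: True
Result: Yes


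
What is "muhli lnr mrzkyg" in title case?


Input string: 'muhli lnr mrzkyg'
Operation: capitalize first letter of each word
Word transformations: 'muhli'->'Muhli', 'lnr'->'Lnr', 'mrzkyg'->'Mrzkyg'
Result: Muhli Lnr Mrzkyg


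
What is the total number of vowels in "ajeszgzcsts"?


Input string: 'ajeszgzcsts'
Operation: count vowels (a, e, i, o, u)
Scan: s[0]='a' (vowel), s[1]='j', s[2]='e' (vowel), s[3]='s', s[4]='z', s[5]='g', s[6]='z', s[7]='c', s[8]='s', s[9]='t', s[10]='s'
Vowels found: 2
Result: 2


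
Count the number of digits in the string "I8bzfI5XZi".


Input string: 'I8bzfI5XZi'
Operation: count digit characters (0-9)
Scan: 'I', '8'(digit), 'b', 'z', 'f', 'I', '5'(digit), 'X', 'Z', 'i'
Digits found: 2
Result: 2


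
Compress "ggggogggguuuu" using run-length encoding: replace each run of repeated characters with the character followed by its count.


Input: 'ggggogggguuuu'
Operation: identify consecutive runs
Runs: 'gggg' -> g4, 'o' -> o1, 'gggg' -> g4, 'uuuu' -> u4
Encoded: g4o1g4u4


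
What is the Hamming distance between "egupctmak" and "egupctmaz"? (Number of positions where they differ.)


String 1: 'egupctmak'
String 2: 'egupctmaz'
Compare each position: pos 0: 'e'=='e', pos 1: 'g'=='g', pos 2: 'u'=='u', pos 3: 'p'=='p', pos 4: 'c'=='c', pos 5: 't'=='t', pos 6: 'm'=='m', pos 7: 'a'=='a', pos 8: 'k'!='z'
Differing positions: 1
Hamming distance: 1


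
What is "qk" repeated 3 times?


Input string: 'qk'
Operation: repeat 3 times
Concatenation: 'qk' + 'qk' + 'qk'
Result: qkqkqk


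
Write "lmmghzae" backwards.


Input string: 'lmmghzae'
Operation: reverse character order
Original order: 'l' -> 'm' -> 'm' -> 'g' -> 'h' -> 'z' -> 'a' -> 'e'
Reversed order: 'e' -> 'a' -> 'z' -> 'h' -> 'g' -> 'm' -> 'm' -> 'l'
Result: eazhgmml


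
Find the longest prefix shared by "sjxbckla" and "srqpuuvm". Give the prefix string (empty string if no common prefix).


String 1: 'sjxbckla'
String 2: 'srqpuuvm'
Compare position by position:
pos 0: 's' vs 's' match
pos 1: 'j' vs 'r' differ -> stop
Longest common prefix: "s" (length 1)


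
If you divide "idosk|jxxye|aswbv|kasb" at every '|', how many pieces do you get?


Input string: 'idosk|jxxye|aswbv|kasb'
Delimiter: '|'
Split result: 'idosk', 'jxxye', 'aswbv', 'kasb'
Number of parts: 4


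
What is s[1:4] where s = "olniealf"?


Input string: 'olniealf'
Operation: slice [1:4]
Extract characters: s[1]='l', s[2]='n', s[3]='i'
Result: lni


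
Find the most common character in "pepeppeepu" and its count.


Input: 'pepeppeepu'
Operation: tally each character
Counts: 'e':4, 'p':5, 'u':1
Maximum: 'p' appears 5 times


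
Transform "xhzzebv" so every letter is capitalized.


Input string: 'xhzzebv'
Operation: convert each letter to uppercase
Mapping: 'x'->'X', 'h'->'H', 'z'->'Z', 'z'->'Z', 'e'->'E', 'b'->'B', 'v'->'V'
Result: XHZZEBV


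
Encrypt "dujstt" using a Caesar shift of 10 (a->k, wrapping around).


Input: 'dujstt', shift = 10
Operation: for each letter, (position + 10) mod 26
Mapping: 'd'(3+10=13)->'n', 'u'(20+10=30, 30 mod 26=4)->'e', 'j'(9+10=19)->'t', 's'(18+10=28, 28 mod 26=2)->'c', 't'(19+10=29, 29 mod 26=3)->'d', 't'(19+10=29, 29 mod 26=3)->'d'
Result: netcdd


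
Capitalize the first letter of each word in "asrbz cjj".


Input string: 'asrbz cjj'
Operation: capitalize first letter of each word
Word transformations: 'asrbz'->'Asrbz', 'cjj'->'Cjj'
Result: Asrbz Cjj


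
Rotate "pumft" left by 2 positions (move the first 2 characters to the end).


Input: 'pumft', shift = 2
Operation: split at index 2 and swap parts
Front part s[0:2] = 'pu'
Back part s[2:] = 'mft'
Rotated = back + front = 'mft' + 'pu'
Result: mftpu


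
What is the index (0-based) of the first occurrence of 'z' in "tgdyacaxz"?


Input string: 'tgdyacaxz'
Target: 'z'
Scanning left to right: s[0]='t', s[1]='g', s[2]='d', s[3]='y', s[4]='a', s[5]='c', s[6]='a', s[7]='x', s[8]='z'
First match at index: 8


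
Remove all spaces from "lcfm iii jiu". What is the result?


Input string: 'lcfm iii jiu'
Operation: remove all spaces
Words: 'lcfm', 'iii', 'jiu'
Join without spaces: lcfmiiijiu


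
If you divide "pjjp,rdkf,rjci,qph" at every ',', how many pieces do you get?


Input string: 'pjjp,rdkf,rjci,qph'
Delimiter: ','
Split result: 'pjjp', 'rdkf', 'rjci', 'qph'
Number of parts: 4


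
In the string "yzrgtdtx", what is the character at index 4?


Input string: 'yzrgtdtx'
Operation: get character at index 4
Index mapping: s[0]='y', s[1]='z', s[2]='r', s[3]='g', s[4]='t'
Result: 't'


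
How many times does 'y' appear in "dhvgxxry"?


Input string: 'dhvgxxry'
Target character: 'y'
Scan each position: s[7]='y'
Matches found at indices: 7
Total: 1


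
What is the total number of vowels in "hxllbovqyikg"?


Input string: 'hxllbovqyikg'
Operation: count vowels (a, e, i, o, u)
Scan: s[0]='h', s[1]='x', s[2]='l', s[3]='l', s[4]='b', s[5]='o' (vowel), s[6]='v', s[7]='q', s[8]='y', s[9]='i' (vowel), s[10]='k', s[11]='g'
Vowels found: 2
Result: 2


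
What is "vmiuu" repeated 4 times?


Input string: 'vmiuu'
Operation: repeat 4 times
Concatenation: 'vmiuu' + 'vmiuu' + 'vmiuu' + 'vmiuu'
Result: vmiuuvmiuuvmiuuvmiuu


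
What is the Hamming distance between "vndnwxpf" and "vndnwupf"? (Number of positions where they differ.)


String 1: 'vndnwxpf'
String 2: 'vndnwupf'
Compare each position: pos 0: 'v'=='v', pos 1: 'n'=='n', pos 2: 'd'=='d', pos 3: 'n'=='n', pos 4: 'w'=='w', pos 5: 'x'!='u', pos 6: 'p'=='p', pos 7: 'f'=='f'
Differing positions: 1
Hamming distance: 1


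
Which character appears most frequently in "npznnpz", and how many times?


Input: 'npznnpz'
Operation: tally each character
Counts: 'n':3, 'p':2, 'z':2
Maximum: 'n' appears 3 times


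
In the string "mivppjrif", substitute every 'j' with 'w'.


Input string: 'mivppjrif'
Operation: replace 'j' with 'w'
Positions of 'j': 5
After replacement: mivppwrif


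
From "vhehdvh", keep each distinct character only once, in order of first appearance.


Input: 'vhehdvh'
Operation: keep first occurrence of each character
Scan: s[0]='v' new -> keep; s[1]='h' new -> keep; s[2]='e' new -> keep; s[3]='h' seen -> skip; s[4]='d' new -> keep; s[5]='v' seen -> skip; s[6]='h' seen -> skip
Result: vhed


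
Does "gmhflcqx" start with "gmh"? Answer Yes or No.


Input string: 'gmhflcqx'
Prefix to check: 'gmh'
First 3 characters of input: 'gmh'
Match: True
Result: Yes


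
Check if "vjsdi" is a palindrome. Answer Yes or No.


Input string: 'vjsdi'
Reversed: 'idsjv'
Compare pairs: s[0]='v' vs s[4]='i' (mismatch), s[1]='j' vs s[3]='d' (mismatch)
Palindrome: No


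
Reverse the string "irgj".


Input string: 'irgj'
Operation: reverse character order
Original order: 'i' -> 'r' -> 'g' -> 'j'
Reversed order: 'j' -> 'g' -> 'r' -> 'i'
Result: jgri


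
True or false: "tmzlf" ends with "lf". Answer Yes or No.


Input string: 'tmzlf'
Suffix to check: 'lf'
Last 2 characters of input: 'lf'
Match: True
Result: Yes


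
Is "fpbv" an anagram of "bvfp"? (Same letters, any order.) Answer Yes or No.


String 1: 'bvfp' -> sorted: 'bfpv'
String 2: 'fpbv' -> sorted: 'bfpv'
Compare sorted forms: 'bfpv' == 'bfpv'
Anagram: Yes


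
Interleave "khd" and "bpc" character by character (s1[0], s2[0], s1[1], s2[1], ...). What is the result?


String 1: 'khd'
String 2: 'bpc'
Operation: alternate characters
Pairs: 'k'+'b', 'h'+'p', 'd'+'c'
Result: kbhpdc


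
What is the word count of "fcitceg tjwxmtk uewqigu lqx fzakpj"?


Input string: 'fcitceg tjwxmtk uewqigu lqx fzakpj'
Operation: split by spaces
Words found: 'fcitceg', 'tjwxmtk', 'uewqigu', 'lqx', 'fzakpj'
Word count: 5


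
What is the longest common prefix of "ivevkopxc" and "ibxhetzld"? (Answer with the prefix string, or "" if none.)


String 1: 'ivevkopxc'
String 2: 'ibxhetzld'
Compare position by position:
pos 0: 'i' vs 'i' match
pos 1: 'v' vs 'b' differ -> stop
Longest common prefix: "i" (length 1)


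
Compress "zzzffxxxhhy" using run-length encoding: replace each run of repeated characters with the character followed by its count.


Input: 'zzzffxxxhhy'
Operation: identify consecutive runs
Runs: 'zzz' -> z3, 'ff' -> f2, 'xxx' -> x3, 'hh' -> h2, 'y' -> y1
Encoded: z3f2x3h2y1


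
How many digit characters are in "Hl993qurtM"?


Input string: 'Hl993qurtM'
Operation: count digit characters (0-9)
Scan: 'H', 'l', '9'(digit), '9'(digit), '3'(digit), 'q', 'u', 'r', 't', 'M'
Digits found: 3
Result: 3


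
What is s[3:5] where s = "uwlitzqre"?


Input string: 'uwlitzqre'
Operation: slice [3:5]
Extract characters: s[3]='i', s[4]='t'
Result: it


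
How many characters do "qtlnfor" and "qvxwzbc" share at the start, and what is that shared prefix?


String 1: 'qtlnfor'
String 2: 'qvxwzbc'
Compare position by position:
pos 0: 'q' vs 'q' match
pos 1: 't' vs 'v' differ -> stop
Longest common prefix: "q" (length 1)


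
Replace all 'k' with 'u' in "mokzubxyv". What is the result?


Input string: 'mokzubxyv'
Operation: replace 'k' with 'u'
Positions of 'k': 2
After replacement: mouzubxyv


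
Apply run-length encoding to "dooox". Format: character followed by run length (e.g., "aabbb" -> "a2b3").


Input: 'dooox'
Operation: identify consecutive runs
Runs: 'd' -> d1, 'ooo' -> o3, 'x' -> x1
Encoded: d1o3x1


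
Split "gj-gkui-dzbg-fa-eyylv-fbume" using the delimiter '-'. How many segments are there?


Input string: 'gj-gkui-dzbg-fa-eyylv-fbume'
Delimiter: '-'
Split result: 'gj', 'gkui', 'dzbg', 'fa', 'eyylv', 'fbume'
Number of parts: 6


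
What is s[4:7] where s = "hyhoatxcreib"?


Input string: 'hyhoatxcreib'
Operation: slice [4:7]
Extract characters: s[4]='a', s[5]='t', s[6]='x'
Result: atx


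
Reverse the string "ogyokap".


Input string: 'ogyokap'
Operation: reverse character order
Original order: 'o' -> 'g' -> 'y' -> 'o' -> 'k' -> 'a' -> 'p'
Reversed order: 'p' -> 'a' -> 'k' -> 'o' -> 'y' -> 'g' -> 'o'
Result: pakoygo


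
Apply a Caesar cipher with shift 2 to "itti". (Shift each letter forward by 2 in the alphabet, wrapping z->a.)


Input: 'itti', shift = 2
Operation: for each letter, (position + 2) mod 26
Mapping: 'i'(8+2=10)->'k', 't'(19+2=21)->'v', 't'(19+2=21)->'v', 'i'(8+2=10)->'k'
Result: kvvk


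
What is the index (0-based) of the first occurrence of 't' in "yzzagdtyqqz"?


Input string: 'yzzagdtyqqz'
Target: 't'
Scanning left to right: s[0]='y', s[1]='z', s[2]='z', s[3]='a', s[4]='g', s[5]='d', s[6]='t'
First match at index: 6


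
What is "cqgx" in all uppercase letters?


Input string: 'cqgx'
Operation: convert each letter to uppercase
Mapping: 'c'->'C', 'q'->'Q', 'g'->'G', 'x'->'X'
Result: CQGX


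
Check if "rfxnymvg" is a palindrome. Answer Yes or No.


Input string: 'rfxnymvg'
Reversed: 'gvmynxfr'
Compare pairs: s[0]='r' vs s[7]='g' (mismatch), s[1]='f' vs s[6]='v' (mismatch), s[2]='x' vs s[5]='m' (mismatch), s[3]='n' vs s[4]='y' (mismatch)
Palindrome: No


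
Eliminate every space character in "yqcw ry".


Input string: 'yqcw ry'
Operation: remove all spaces
Words: 'yqcw', 'ry'
Join without spaces: yqcwry


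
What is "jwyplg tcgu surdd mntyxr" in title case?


Input string: 'jwyplg tcgu surdd mntyxr'
Operation: capitalize first letter of each word
Word transformations: 'jwyplg'->'Jwyplg', 'tcgu'->'Tcgu', 'surdd'->'Surdd', 'mntyxr'->'Mntyxr'
Result: Jwyplg Tcgu Surdd Mntyxr


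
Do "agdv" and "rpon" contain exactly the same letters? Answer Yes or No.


String 1: 'agdv' -> sorted: 'adgv'
String 2: 'rpon' -> sorted: 'nopr'
Compare sorted forms: 'adgv' != 'nopr'
Anagram: No


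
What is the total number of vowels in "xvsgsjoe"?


Input string: 'xvsgsjoe'
Operation: count vowels (a, e, i, o, u)
Scan: s[0]='x', s[1]='v', s[2]='s', s[3]='g', s[4]='s', s[5]='j', s[6]='o' (vowel), s[7]='e' (vowel)
Vowels found: 2
Result: 2


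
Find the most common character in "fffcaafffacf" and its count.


Input: 'fffcaafffacf'
Operation: tally each character
Counts: 'a':3, 'c':2, 'f':7
Maximum: 'f' appears 7 times


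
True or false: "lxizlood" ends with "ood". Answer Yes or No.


Input string: 'lxizlood'
Suffix to check: 'ood'
Last 3 characters of input: 'ood'
Match: True
Result: Yes


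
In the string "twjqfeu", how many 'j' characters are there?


Input string: 'twjqfeu'
Target character: 'j'
Scan each position: s[2]='j'
Matches found at indices: 2
Total: 1


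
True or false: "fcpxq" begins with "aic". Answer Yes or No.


Input string: 'fcpxq'
Prefix to check: 'aic'
First 3 characters of input: 'fcp'
Match: False
Result: No


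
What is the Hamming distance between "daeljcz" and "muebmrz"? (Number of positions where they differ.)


String 1: 'daeljcz'
String 2: 'muebmrz'
Compare each position: pos 0: 'd'!='m', pos 1: 'a'!='u', pos 2: 'e'=='e', pos 3: 'l'!='b', pos 4: 'j'!='m', pos 5: 'c'!='r', pos 6: 'z'=='z'
Differing positions: 5
Hamming distance: 5


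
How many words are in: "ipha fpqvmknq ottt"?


Input string: 'ipha fpqvmknq ottt'
Operation: split by spaces
Words found: 'ipha', 'fpqvmknq', 'ottt'
Word count: 3


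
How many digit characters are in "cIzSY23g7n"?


Input string: 'cIzSY23g7n'
Operation: count digit characters (0-9)
Scan: 'c', 'I', 'z', 'S', 'Y', '2'(digit), '3'(digit), 'g', '7'(digit), 'n'
Digits found: 3
Result: 3


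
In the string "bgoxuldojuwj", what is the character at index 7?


Input string: 'bgoxuldojuwj'
Operation: get character at index 7
Index mapping: s[0]='b', s[1]='g', s[2]='o', s[3]='x', s[4]='u', s[5]='l', s[6]='d', s[7]='o'
Result: 'o'


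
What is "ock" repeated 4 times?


Input string: 'ock'
Operation: repeat 4 times
Concatenation: 'ock' + 'ock' + 'ock' + 'ock'
Result: ockockockock


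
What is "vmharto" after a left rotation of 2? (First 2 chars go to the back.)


Input: 'vmharto', shift = 2
Operation: split at index 2 and swap parts
Front part s[0:2] = 'vm'
Back part s[2:] = 'harto'
Rotated = back + front = 'harto' + 'vm'
Result: hartovm


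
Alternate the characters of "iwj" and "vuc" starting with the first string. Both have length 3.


String 1: 'iwj'
String 2: 'vuc'
Operation: alternate characters
Pairs: 'i'+'v', 'w'+'u', 'j'+'c'
Result: ivwujc


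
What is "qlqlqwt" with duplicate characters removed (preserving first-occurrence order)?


Input: 'qlqlqwt'
Operation: keep first occurrence of each character
Scan: s[0]='q' new -> keep; s[1]='l' new -> keep; s[2]='q' seen -> skip; s[3]='l' seen -> skip; s[4]='q' seen -> skip; s[5]='w' new -> keep; s[6]='t' new -> keep
Result: qlwt
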